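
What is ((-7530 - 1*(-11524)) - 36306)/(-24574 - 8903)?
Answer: 32312/33477 ≈ 0.96520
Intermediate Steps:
((-7530 - 1*(-11524)) - 36306)/(-24574 - 8903) = ((-7530 + 11524) - 36306)/(-33477) = (3994 - 36306)*(-1/33477) = -32312*(-1/33477) = 32312/33477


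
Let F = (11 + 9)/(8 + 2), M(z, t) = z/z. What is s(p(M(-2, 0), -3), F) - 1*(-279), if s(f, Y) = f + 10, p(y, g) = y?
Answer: 290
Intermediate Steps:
M(z, t) = 1
F = 2 (F = 20/10 = 20*(⅒) = 2)
s(f, Y) = 10 + f
s(p(M(-2, 0), -3), F) - 1*(-279) = (10 + 1) - 1*(-279) = 11 + 279 = 290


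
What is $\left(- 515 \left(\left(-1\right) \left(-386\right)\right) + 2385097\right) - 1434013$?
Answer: $752294$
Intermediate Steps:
$\left(- 515 \left(\left(-1\right) \left(-386\right)\right) + 2385097\right) - 1434013 = \left(\left(-515\right) 386 + 2385097\right) - 1434013 = \left(-198790 + 2385097\right) - 1434013 = 2186307 - 1434013 = 752294$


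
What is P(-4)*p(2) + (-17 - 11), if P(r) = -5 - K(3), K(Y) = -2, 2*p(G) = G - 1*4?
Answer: -25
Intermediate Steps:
p(G) = -2 + G/2 (p(G) = (G - 1*4)/2 = (G - 4)/2 = (-4 + G)/2 = -2 + G/2)
P(r) = -3 (P(r) = -5 - 1*(-2) = -5 + 2 = -3)
P(-4)*p(2) + (-17 - 11) = -3*(-2 + (½)*2) + (-17 - 11) = -3*(-2 + 1) - 28 = -3*(-1) - 28 = 3 - 28 = -25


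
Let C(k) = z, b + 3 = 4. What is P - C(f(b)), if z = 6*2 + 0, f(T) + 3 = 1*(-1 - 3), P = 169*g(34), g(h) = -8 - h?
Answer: -7110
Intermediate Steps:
b = 1 (b = -3 + 4 = 1)
P = -7098 (P = 169*(-8 - 1*34) = 169*(-8 - 34) = 169*(-42) = -7098)
f(T) = -7 (f(T) = -3 + 1*(-1 - 3) = -3 + 1*(-4) = -3 - 4 = -7)
z = 12 (z = 12 + 0 = 12)
C(k) = 12
P - C(f(b)) = -7098 - 1*12 = -7098 - 12 = -7110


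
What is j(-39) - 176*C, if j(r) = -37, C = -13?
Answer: 2251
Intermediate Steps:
j(-39) - 176*C = -37 - 176*(-13) = -37 - 1*(-2288) = -37 + 2288 = 2251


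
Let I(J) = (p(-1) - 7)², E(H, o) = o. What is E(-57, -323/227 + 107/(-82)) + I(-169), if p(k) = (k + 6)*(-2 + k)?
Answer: 8958401/18614 ≈ 481.27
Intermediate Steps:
p(k) = (-2 + k)*(6 + k) (p(k) = (6 + k)*(-2 + k) = (-2 + k)*(6 + k))
I(J) = 484 (I(J) = ((-12 + (-1)² + 4*(-1)) - 7)² = ((-12 + 1 - 4) - 7)² = (-15 - 7)² = (-22)² = 484)
E(-57, -323/227 + 107/(-82)) + I(-169) = (-323/227 + 107/(-82)) + 484 = (-323*1/227 + 107*(-1/82)) + 484 = (-323/227 - 107/82) + 484 = -50775/18614 + 484 = 8958401/18614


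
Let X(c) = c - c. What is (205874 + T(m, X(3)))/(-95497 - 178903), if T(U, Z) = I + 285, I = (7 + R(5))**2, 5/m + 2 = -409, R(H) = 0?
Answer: -6444/8575 ≈ -0.75149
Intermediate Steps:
X(c) = 0
m = -5/411 (m = 5/(-2 - 409) = 5/(-411) = 5*(-1/411) = -5/411 ≈ -0.012165)
I = 49 (I = (7 + 0)**2 = 7**2 = 49)
T(U, Z) = 334 (T(U, Z) = 49 + 285 = 334)
(205874 + T(m, X(3)))/(-95497 - 178903) = (205874 + 334)/(-95497 - 178903) = 206208/(-274400) = 206208*(-1/274400) = -6444/8575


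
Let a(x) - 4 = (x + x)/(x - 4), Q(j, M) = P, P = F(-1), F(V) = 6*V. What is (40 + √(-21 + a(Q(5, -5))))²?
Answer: (200 + I*√395)²/25 ≈ 1584.2 + 317.99*I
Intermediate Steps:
P = -6 (P = 6*(-1) = -6)
Q(j, M) = -6
a(x) = 4 + 2*x/(-4 + x) (a(x) = 4 + (x + x)/(x - 4) = 4 + (2*x)/(-4 + x) = 4 + 2*x/(-4 + x))
(40 + √(-21 + a(Q(5, -5))))² = (40 + √(-21 + 2*(-8 + 3*(-6))/(-4 - 6)))² = (40 + √(-21 + 2*(-8 - 18)/(-10)))² = (40 + √(-21 + 2*(-⅒)*(-26)))² = (40 + √(-21 + 26/5))² = (40 + √(-79/5))² = (40 + I*√395/5)²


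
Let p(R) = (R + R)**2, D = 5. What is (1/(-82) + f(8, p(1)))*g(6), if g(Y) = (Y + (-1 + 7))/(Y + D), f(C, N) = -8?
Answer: -3942/451 ≈ -8.7406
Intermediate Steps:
p(R) = 4*R**2 (p(R) = (2*R)**2 = 4*R**2)
g(Y) = (6 + Y)/(5 + Y) (g(Y) = (Y + (-1 + 7))/(Y + 5) = (Y + 6)/(5 + Y) = (6 + Y)/(5 + Y))
(1/(-82) + f(8, p(1)))*g(6) = (1/(-82) - 8)*((6 + 6)/(5 + 6)) = (-1/82 - 8)*(12/11) = -657*12/902 = -657/82*12/11 = -3942/451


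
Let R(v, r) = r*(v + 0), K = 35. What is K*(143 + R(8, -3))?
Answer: 4165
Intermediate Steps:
R(v, r) = r*v
K*(143 + R(8, -3)) = 35*(143 - 3*8) = 35*(143 - 24) = 35*119 = 4165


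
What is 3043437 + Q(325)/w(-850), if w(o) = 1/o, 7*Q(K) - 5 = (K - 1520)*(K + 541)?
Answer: 900939309/7 ≈ 1.2871e+8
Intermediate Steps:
Q(K) = 5/7 + (-1520 + K)*(541 + K)/7 (Q(K) = 5/7 + ((K - 1520)*(K + 541))/7 = 5/7 + ((-1520 + K)*(541 + K))/7 = 5/7 + (-1520 + K)*(541 + K)/7)
3043437 + Q(325)/w(-850) = 3043437 + (-822315/7 - 979/7*325 + (1/7)*325**2)/(1/(-850)) = 3043437 + (-822315/7 - 318175/7 + (1/7)*105625)/(-1/850) = 3043437 + (-822315/7 - 318175/7 + 105625/7)*(-850) = 3043437 - 1034865/7*(-850) = 3043437 + 879635250/7 = 900939309/7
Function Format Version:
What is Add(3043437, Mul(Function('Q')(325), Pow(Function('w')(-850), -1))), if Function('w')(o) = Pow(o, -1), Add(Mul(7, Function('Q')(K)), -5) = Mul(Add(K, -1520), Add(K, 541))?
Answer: Rational(900939309, 7) ≈ 1.2871e+8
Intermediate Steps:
Function('Q')(K) = Add(Rational(5, 7), Mul(Rational(1, 7), Add(-1520, K), Add(541, K))) (Function('Q')(K) = Add(Rational(5, 7), Mul(Rational(1, 7), Mul(Add(K, -1520), Add(K, 541)))) = Add(Rational(5, 7), Mul(Rational(1, 7), Mul(Add(-1520, K), Add(541, K)))) = Add(Rational(5, 7), Mul(Rational(1, 7), Add(-1520, K), Add(541, K))))
Add(3043437, Mul(Function('Q')(325), Pow(Function('w')(-850), -1))) = Add(3043437, Mul(Add(Rational(-822315, 7), Mul(Rational(-979, 7), 325), Mul(Rational(1, 7), Pow(325, 2))), Pow(Pow(-850, -1), -1))) = Add(3043437, Mul(Add(Rational(-822315, 7), Rational(-318175, 7), Mul(Rational(1, 7), 105625)), Pow(Rational(-1, 850), -1))) = Add(3043437, Mul(Add(Rational(-822315, 7), Rational(-318175, 7), Rational(105625, 7)), -850)) = Add(3043437, Mul(Rational(-1034865, 7), -850)) = Add(3043437, Rational(879635250, 7)) = Rational(900939309, 7)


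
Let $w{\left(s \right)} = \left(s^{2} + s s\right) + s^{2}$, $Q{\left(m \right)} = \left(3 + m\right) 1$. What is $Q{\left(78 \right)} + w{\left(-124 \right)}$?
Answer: $46209$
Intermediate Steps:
$Q{\left(m \right)} = 3 + m$
$w{\left(s \right)} = 3 s^{2}$ ($w{\left(s \right)} = \left(s^{2} + s^{2}\right) + s^{2} = 2 s^{2} + s^{2} = 3 s^{2}$)
$Q{\left(78 \right)} + w{\left(-124 \right)} = \left(3 + 78\right) + 3 \left(-124\right)^{2} = 81 + 3 \cdot 15376 = 81 + 46128 = 46209$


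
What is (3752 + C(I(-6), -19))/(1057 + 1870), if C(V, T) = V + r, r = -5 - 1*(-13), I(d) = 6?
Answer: 3766/2927 ≈ 1.2866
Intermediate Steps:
r = 8 (r = -5 + 13 = 8)
C(V, T) = 8 + V (C(V, T) = V + 8 = 8 + V)
(3752 + C(I(-6), -19))/(1057 + 1870) = (3752 + (8 + 6))/(1057 + 1870) = (3752 + 14)/2927 = 3766*(1/2927) = 3766/2927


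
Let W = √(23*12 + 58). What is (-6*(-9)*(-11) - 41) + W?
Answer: -635 + √334 ≈ -616.72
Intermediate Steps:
W = √334 (W = √(276 + 58) = √334 ≈ 18.276)
(-6*(-9)*(-11) - 41) + W = (-6*(-9)*(-11) - 41) + √334 = (54*(-11) - 41) + √334 = (-594 - 41) + √334 = -635 + √334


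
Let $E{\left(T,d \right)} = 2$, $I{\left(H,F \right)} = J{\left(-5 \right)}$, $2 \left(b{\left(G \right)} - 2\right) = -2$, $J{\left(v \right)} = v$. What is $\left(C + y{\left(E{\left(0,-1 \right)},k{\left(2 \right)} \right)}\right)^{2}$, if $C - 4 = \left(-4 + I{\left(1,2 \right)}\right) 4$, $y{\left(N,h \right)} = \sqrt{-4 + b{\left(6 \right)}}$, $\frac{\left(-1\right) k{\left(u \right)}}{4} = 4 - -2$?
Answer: $\left(32 - i \sqrt{3}\right)^{2} \approx 1021.0 - 110.85 i$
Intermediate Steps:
$b{\left(G \right)} = 1$ ($b{\left(G \right)} = 2 + \frac{1}{2} \left(-2\right) = 2 - 1 = 1$)
$I{\left(H,F \right)} = -5$
$k{\left(u \right)} = -24$ ($k{\left(u \right)} = - 4 \left(4 - -2\right) = - 4 \left(4 + 2\right) = \left(-4\right) 6 = -24$)
$y{\left(N,h \right)} = i \sqrt{3}$ ($y{\left(N,h \right)} = \sqrt{-4 + 1} = \sqrt{-3} = i \sqrt{3}$)
$C = -32$ ($C = 4 + \left(-4 - 5\right) 4 = 4 - 36 = -32$)
$\left(C + y{\left(E{\left(0,-1 \right)},k{\left(2 \right)} \right)}\right)^{2} = \left(-32 + i \sqrt{3}\right)^{2}$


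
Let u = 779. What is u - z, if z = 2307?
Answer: -1528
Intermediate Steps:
u - z = 779 - 1*2307 = 779 - 2307 = -1528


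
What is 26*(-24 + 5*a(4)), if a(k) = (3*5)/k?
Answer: -273/2 ≈ -136.50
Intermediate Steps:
a(k) = 15/k
26*(-24 + 5*a(4)) = 26*(-24 + 5*(15/4)) = 26*(-24 + 75/4) = 26*(-21/4) = -273/2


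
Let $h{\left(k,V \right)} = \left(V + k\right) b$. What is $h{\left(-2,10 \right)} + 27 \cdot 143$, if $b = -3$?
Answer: $3837$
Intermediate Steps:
$h{\left(k,V \right)} = - 3 V - 3 k$ ($h{\left(k,V \right)} = \left(V + k\right) \left(-3\right) = - 3 V - 3 k$)
$h{\left(-2,10 \right)} + 27 \cdot 143 = \left(\left(-3\right) 10 - -6\right) + 27 \cdot 143 = \left(-30 + 6\right) + 3861 = -24 + 3861 = 3837$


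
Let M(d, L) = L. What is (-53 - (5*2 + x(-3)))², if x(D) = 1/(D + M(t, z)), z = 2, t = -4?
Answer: 3844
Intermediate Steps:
x(D) = 1/(2 + D) (x(D) = 1/(D + 2) = 1/(2 + D))
(-53 - (5*2 + x(-3)))² = (-53 - (5*2 + 1/(2 - 3)))² = (-53 - (10 + 1/(-1)))² = (-53 - (10 - 1))² = (-53 - 1*9)² = (-53 - 9)² = (-62)² = 3844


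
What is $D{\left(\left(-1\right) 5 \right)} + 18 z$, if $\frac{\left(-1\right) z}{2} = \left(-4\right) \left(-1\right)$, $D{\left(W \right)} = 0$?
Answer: $-144$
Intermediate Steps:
$z = -8$ ($z = - 2 \left(\left(-4\right) \left(-1\right)\right) = \left(-2\right) 4 = -8$)
$D{\left(\left(-1\right) 5 \right)} + 18 z = 0 + 18 \left(-8\right) = 0 - 144 = -144$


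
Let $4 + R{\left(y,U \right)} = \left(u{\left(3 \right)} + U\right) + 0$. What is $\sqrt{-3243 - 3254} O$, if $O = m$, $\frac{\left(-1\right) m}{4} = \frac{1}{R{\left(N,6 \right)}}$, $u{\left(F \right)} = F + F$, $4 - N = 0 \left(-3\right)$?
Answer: $- \frac{i \sqrt{6497}}{2} \approx - 40.302 i$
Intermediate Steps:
$N = 4$ ($N = 4 - 0 \left(-3\right) = 4 - 0 = 4 + 0 = 4$)
$u{\left(F \right)} = 2 F$
$R{\left(y,U \right)} = 2 + U$ ($R{\left(y,U \right)} = -4 + \left(\left(2 \cdot 3 + U\right) + 0\right) = -4 + \left(\left(6 + U\right) + 0\right) = -4 + \left(6 + U\right) = 2 + U$)
$m = - \frac{1}{2}$ ($m = - \frac{4}{2 + 6} = - \frac{4}{8} = \left(-4\right) \frac{1}{8} = - \frac{1}{2} \approx -0.5$)
$O = - \frac{1}{2} \approx -0.5$
$\sqrt{-3243 - 3254} O = \sqrt{-3243 - 3254} \left(- \frac{1}{2}\right) = \sqrt{-6497} \left(- \frac{1}{2}\right) = i \sqrt{6497} \left(- \frac{1}{2}\right) = - \frac{i \sqrt{6497}}{2}$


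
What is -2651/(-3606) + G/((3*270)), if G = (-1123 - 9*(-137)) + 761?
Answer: 440678/243405 ≈ 1.8105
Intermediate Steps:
G = 871 (G = (-1123 + 1233) + 761 = 110 + 761 = 871)
-2651/(-3606) + G/((3*270)) = -2651/(-3606) + 871/((3*270)) = -2651*(-1/3606) + 871/810 = 2651/3606 + 871*(1/810) = 2651/3606 + 871/810 = 440678/243405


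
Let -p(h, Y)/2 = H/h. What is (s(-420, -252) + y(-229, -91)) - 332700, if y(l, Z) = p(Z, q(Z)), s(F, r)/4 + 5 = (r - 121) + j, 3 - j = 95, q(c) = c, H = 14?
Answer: -4349536/13 ≈ -3.3458e+5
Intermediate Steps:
j = -92 (j = 3 - 1*95 = 3 - 95 = -92)
s(F, r) = -872 + 4*r (s(F, r) = -20 + 4*((r - 121) - 92) = -20 + 4*((-121 + r) - 92) = -20 + 4*(-213 + r) = -20 + (-852 + 4*r) = -872 + 4*r)
p(h, Y) = -28/h
y(l, Z) = -28/Z
(s(-420, -252) + y(-229, -91)) - 332700 = ((-872 + 4*(-252)) - 28/(-91)) - 332700 = ((-872 - 1008) - 28*(-1/91)) - 332700 = (-1880 + 4/13) - 332700 = -24436/13 - 332700 = -4349536/13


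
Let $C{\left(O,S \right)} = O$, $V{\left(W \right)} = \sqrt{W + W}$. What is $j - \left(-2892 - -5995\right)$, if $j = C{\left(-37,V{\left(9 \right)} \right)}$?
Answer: $-3140$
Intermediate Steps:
$V{\left(W \right)} = \sqrt{2} \sqrt{W}$ ($V{\left(W \right)} = \sqrt{2 W} = \sqrt{2} \sqrt{W}$)
$j = -37$
$j - \left(-2892 - -5995\right) = -37 - \left(-2892 - -5995\right) = -37 - \left(-2892 + 5995\right) = -37 - 3103 = -3140$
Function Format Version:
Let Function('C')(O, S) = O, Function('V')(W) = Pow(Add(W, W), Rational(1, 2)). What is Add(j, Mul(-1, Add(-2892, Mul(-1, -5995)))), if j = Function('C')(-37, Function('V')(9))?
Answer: -3140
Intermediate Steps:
Function('V')(W) = Mul(Pow(2, Rational(1, 2)), Pow(W, Rational(1, 2))) (Function('V')(W) = Pow(Mul(2, W), Rational(1, 2)) = Mul(Pow(2, Rational(1, 2)), Pow(W, Rational(1, 2))))
j = -37
Add(j, Mul(-1, Add(-2892, Mul(-1, -5995)))) = Add(-37, Mul(-1, Add(-2892, Mul(-1, -5995)))) = Add(-37, Mul(-1, Add(-2892, 5995))) = Add(-37, Mul(-1, 3103)) = Add(-37, -3103) = -3140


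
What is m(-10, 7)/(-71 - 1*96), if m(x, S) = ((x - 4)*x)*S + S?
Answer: -987/167 ≈ -5.9102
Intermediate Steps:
m(x, S) = S + S*x*(-4 + x) (m(x, S) = ((-4 + x)*x)*S + S = (x*(-4 + x))*S + S = S*x*(-4 + x) + S = S + S*x*(-4 + x))
m(-10, 7)/(-71 - 1*96) = (7*(1 + (-10)**2 - 4*(-10)))/(-71 - 1*96) = (7*(1 + 100 + 40))/(-71 - 96) = (7*141)/(-167) = 987*(-1/167) = -987/167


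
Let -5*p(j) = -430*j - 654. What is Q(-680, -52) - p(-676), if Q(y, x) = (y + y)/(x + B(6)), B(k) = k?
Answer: 6673998/115 ≈ 58035.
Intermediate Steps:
p(j) = 654/5 + 86*j (p(j) = -(-430*j - 654)/5 = -(-654 - 430*j)/5 = 654/5 + 86*j)
Q(y, x) = 2*y/(6 + x) (Q(y, x) = (y + y)/(x + 6) = (2*y)/(6 + x) = 2*y/(6 + x))
Q(-680, -52) - p(-676) = 2*(-680)/(6 - 52) - (654/5 + 86*(-676)) = 2*(-680)/(-46) - (654/5 - 58136) = 2*(-680)*(-1/46) - 1*(-290026/5) = 680/23 + 290026/5 = 6673998/115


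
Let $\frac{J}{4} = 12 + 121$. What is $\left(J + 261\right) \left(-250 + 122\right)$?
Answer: $-101504$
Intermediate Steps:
$J = 532$ ($J = 4 \left(12 + 121\right) = 4 \cdot 133 = 532$)
$\left(J + 261\right) \left(-250 + 122\right) = \left(532 + 261\right) \left(-250 + 122\right) = 793 \left(-128\right) = -101504$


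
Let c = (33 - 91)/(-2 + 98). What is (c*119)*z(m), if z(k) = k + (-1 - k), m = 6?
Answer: 3451/48 ≈ 71.896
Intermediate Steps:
c = -29/48 (c = -58/96 = -58*1/96 = -29/48 ≈ -0.60417)
z(k) = -1
(c*119)*z(m) = -29/48*119*(-1) = -3451/48*(-1) = 3451/48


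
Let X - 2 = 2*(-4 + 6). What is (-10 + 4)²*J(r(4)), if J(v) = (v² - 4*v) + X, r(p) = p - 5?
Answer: 396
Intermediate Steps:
r(p) = -5 + p
X = 6 (X = 2 + 2*(-4 + 6) = 2 + 2*2 = 2 + 4 = 6)
J(v) = 6 + v² - 4*v (J(v) = (v² - 4*v) + 6 = 6 + v² - 4*v)
(-10 + 4)²*J(r(4)) = (-10 + 4)²*(6 + (-5 + 4)² - 4*(-5 + 4)) = (-6)²*(6 + (-1)² - 4*(-1)) = 36*(6 + 1 + 4) = 36*11 = 396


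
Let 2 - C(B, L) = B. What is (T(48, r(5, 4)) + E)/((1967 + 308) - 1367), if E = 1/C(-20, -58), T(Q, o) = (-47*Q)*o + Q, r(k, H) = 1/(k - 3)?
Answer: -23759/19976 ≈ -1.1894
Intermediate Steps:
C(B, L) = 2 - B
r(k, H) = 1/(-3 + k)
T(Q, o) = Q - 47*Q*o (T(Q, o) = -47*Q*o + Q = Q - 47*Q*o)
E = 1/22 (E = 1/(2 - 1*(-20)) = 1/(2 + 20) = 1/22 ≈ 0.045455)
(T(48, r(5, 4)) + E)/((1967 + 308) - 1367) = (48*(1 - 47/(-3 + 5)) + 1/22)/((1967 + 308) - 1367) = (48*(1 - 47/2) + 1/22)/(2275 - 1367) = (48*(1 - 47*1/2) + 1/22)/908 = (48*(1 - 47/2) + 1/22)*(1/908) = (48*(-45/2) + 1/22)*(1/908) = (-1080 + 1/22)*(1/908) = -23759/22*1/908 = -23759/19976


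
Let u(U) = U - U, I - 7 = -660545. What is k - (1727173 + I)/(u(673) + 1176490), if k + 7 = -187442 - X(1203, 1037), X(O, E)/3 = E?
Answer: -44838600207/235298 ≈ -1.9056e+5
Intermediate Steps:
I = -660538 (I = 7 - 660545 = -660538)
X(O, E) = 3*E
u(U) = 0
k = -190560 (k = -7 + (-187442 - 3*1037) = -7 + (-187442 - 1*3111) = -7 + (-187442 - 3111) = -7 - 190553 = -190560)
k - (1727173 + I)/(u(673) + 1176490) = -190560 - (1727173 - 660538)/(0 + 1176490) = -190560 - 1066635/1176490 = -190560 - 1*213327/235298 = -190560 - 213327/235298 = -44838600207/235298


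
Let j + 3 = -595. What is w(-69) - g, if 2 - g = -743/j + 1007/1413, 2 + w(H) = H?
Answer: -60031057/844974 ≈ -71.045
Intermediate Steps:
j = -598 (j = -3 - 595 = -598)
w(H) = -2 + H
g = 37903/844974 (g = 2 - (-743/(-598) + 1007/1413) = 2 - (-743*(-1/598) + 1007*(1/1413)) = 2 - (743/598 + 1007/1413) = 2 - 1*1652045/844974 = 2 - 1652045/844974 = 37903/844974 ≈ 0.044857)
w(-69) - g = (-2 - 69) - 1*37903/844974 = -71 - 37903/844974 = -60031057/844974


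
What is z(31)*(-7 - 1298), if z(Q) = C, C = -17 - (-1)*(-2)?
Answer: 24795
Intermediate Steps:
C = -19 (C = -17 - 1*2 = -17 - 2 = -19)
z(Q) = -19
z(31)*(-7 - 1298) = -19*(-7 - 1298) = -19*(-1305) = 24795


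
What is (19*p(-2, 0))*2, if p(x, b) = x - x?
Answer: 0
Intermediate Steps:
p(x, b) = 0
(19*p(-2, 0))*2 = (19*0)*2 = 0*2 = 0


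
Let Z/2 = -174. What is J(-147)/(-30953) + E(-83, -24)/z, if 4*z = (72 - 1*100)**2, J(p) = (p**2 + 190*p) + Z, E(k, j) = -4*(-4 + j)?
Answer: 13115/16667 ≈ 0.78688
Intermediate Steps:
Z = -348 (Z = 2*(-174) = -348)
E(k, j) = 16 - 4*j
J(p) = -348 + p**2 + 190*p (J(p) = (p**2 + 190*p) - 348 = -348 + p**2 + 190*p)
z = 196 (z = (72 - 1*100)**2/4 = (72 - 100)**2/4 = (1/4)*(-28)**2 = (1/4)*784 = 196)
J(-147)/(-30953) + E(-83, -24)/z = (-348 + (-147)**2 + 190*(-147))/(-30953) + (16 - 4*(-24))/196 = (-348 + 21609 - 27930)*(-1/30953) + (16 + 96)*(1/196) = -6669*(-1/30953) + 112*(1/196) = 513/2381 + 4/7 = 13115/16667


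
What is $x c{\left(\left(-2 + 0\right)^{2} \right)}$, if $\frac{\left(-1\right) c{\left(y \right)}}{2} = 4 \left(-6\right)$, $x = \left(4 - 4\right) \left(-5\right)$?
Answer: $0$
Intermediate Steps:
$x = 0$ ($x = 0 \left(-5\right) = 0$)
$c{\left(y \right)} = 48$ ($c{\left(y \right)} = - 2 \cdot 4 \left(-6\right) = \left(-2\right) \left(-24\right) = 48$)
$x c{\left(\left(-2 + 0\right)^{2} \right)} = 0 \cdot 48 = 0$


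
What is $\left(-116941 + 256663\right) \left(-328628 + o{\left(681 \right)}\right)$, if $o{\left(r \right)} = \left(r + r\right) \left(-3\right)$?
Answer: $-46487465508$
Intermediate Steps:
$o{\left(r \right)} = - 6 r$ ($o{\left(r \right)} = 2 r \left(-3\right) = - 6 r$)
$\left(-116941 + 256663\right) \left(-328628 + o{\left(681 \right)}\right) = \left(-116941 + 256663\right) \left(-328628 - 4086\right) = 139722 \left(-328628 - 4086\right) = 139722 \left(-332714\right) = -46487465508$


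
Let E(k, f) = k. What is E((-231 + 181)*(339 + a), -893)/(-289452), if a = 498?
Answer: 6975/48242 ≈ 0.14458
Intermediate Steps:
E((-231 + 181)*(339 + a), -893)/(-289452) = ((-231 + 181)*(339 + 498))/(-289452) = -50*837*(-1/289452) = -41850*(-1/289452) = 6975/48242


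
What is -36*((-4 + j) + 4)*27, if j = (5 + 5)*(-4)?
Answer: 38880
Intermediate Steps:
j = -40 (j = 10*(-4) = -40)
-36*((-4 + j) + 4)*27 = -36*((-4 - 40) + 4)*27 = -36*(-44 + 4)*27 = -36*(-40)*27 = 1440*27 = 38880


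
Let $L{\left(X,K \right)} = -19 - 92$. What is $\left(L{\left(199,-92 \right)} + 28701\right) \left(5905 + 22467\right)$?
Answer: $811155480$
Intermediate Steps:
$L{\left(X,K \right)} = -111$ ($L{\left(X,K \right)} = -19 - 92 = -111$)
$\left(L{\left(199,-92 \right)} + 28701\right) \left(5905 + 22467\right) = \left(-111 + 28701\right) \left(5905 + 22467\right) = 28590 \cdot 28372 = 811155480$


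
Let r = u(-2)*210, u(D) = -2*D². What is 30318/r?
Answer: -5053/280 ≈ -18.046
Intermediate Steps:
r = -1680 (r = -2*(-2)²*210 = -2*4*210 = -8*210 = -1680)
30318/r = 30318/(-1680) = 30318*(-1/1680) = -5053/280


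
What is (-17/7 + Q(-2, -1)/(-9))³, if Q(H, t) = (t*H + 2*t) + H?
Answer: -2685619/250047 ≈ -10.740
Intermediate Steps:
Q(H, t) = H + 2*t + H*t (Q(H, t) = (H*t + 2*t) + H = (2*t + H*t) + H = H + 2*t + H*t)
(-17/7 + Q(-2, -1)/(-9))³ = (-17/7 + (-2 + 2*(-1) - 2*(-1))/(-9))³ = (-17*⅐ + (-2 - 2 + 2)*(-⅑))³ = (-17/7 - 2*(-⅑))³ = (-17/7 + 2/9)³ = (-139/63)³ = -2685619/250047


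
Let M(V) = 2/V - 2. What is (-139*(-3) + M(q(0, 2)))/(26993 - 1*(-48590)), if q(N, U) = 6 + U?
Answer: 1661/302332 ≈ 0.0054940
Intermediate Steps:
M(V) = -2 + 2/V
(-139*(-3) + M(q(0, 2)))/(26993 - 1*(-48590)) = (-139*(-3) + (-2 + 2/(6 + 2)))/(26993 - 1*(-48590)) = (417 + (-2 + 2/8))/(26993 + 48590) = (417 + (-2 + 2*(⅛)))/75583 = (417 + (-2 + ¼))*(1/75583) = (417 - 7/4)*(1/75583) = (1661/4)*(1/75583) = 1661/302332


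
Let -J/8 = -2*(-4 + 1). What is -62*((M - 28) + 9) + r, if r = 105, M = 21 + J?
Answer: 2957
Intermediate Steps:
J = -48 (J = -(-16)*(-4 + 1) = -(-16)*(-3) = -8*6 = -48)
M = -27 (M = 21 - 48 = -27)
-62*((M - 28) + 9) + r = -62*((-27 - 28) + 9) + 105 = -62*(-55 + 9) + 105 = -62*(-46) + 105 = 2852 + 105 = 2957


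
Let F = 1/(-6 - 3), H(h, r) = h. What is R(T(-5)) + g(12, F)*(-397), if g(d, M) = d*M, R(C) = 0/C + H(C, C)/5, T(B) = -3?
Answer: 7931/15 ≈ 528.73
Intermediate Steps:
F = -1/9 (F = 1/(-9) = -1/9 ≈ -0.11111)
R(C) = C/5 (R(C) = 0/C + C/5 = 0 + C*(1/5) = 0 + C/5 = C/5)
g(d, M) = M*d
R(T(-5)) + g(12, F)*(-397) = (1/5)*(-3) - 1/9*12*(-397) = -3/5 - 4/3*(-397) = -3/5 + 1588/3 = 7931/15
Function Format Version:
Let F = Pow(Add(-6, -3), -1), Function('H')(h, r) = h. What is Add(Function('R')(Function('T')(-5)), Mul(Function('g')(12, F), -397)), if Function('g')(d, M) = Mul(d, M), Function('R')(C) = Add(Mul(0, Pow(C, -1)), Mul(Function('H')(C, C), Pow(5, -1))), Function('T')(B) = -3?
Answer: Rational(7931, 15) ≈ 528.73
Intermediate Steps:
F = Rational(-1, 9) (F = Pow(-9, -1) = Rational(-1, 9) ≈ -0.11111)
Function('R')(C) = Mul(Rational(1, 5), C) (Function('R')(C) = Add(Mul(0, Pow(C, -1)), Mul(C, Pow(5, -1))) = Add(0, Mul(C, Rational(1, 5))) = Add(0, Mul(Rational(1, 5), C)) = Mul(Rational(1, 5), C))
Function('g')(d, M) = Mul(M, d)
Add(Function('R')(Function('T')(-5)), Mul(Function('g')(12, F), -397)) = Add(Mul(Rational(1, 5), -3), Mul(Mul(Rational(-1, 9), 12), -397)) = Add(Rational(-3, 5), Mul(Rational(-4, 3), -397)) = Add(Rational(-3, 5), Rational(1588, 3)) = Rational(7931, 15)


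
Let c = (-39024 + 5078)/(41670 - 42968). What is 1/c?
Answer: 59/1543 ≈ 0.038237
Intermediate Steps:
c = 1543/59 (c = -33946/(-1298) = -33946*(-1/1298) = 1543/59 ≈ 26.153)
1/c = 1/(1543/59) = 59/1543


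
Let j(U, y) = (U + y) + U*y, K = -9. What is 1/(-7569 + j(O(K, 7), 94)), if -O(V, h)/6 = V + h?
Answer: -1/6335 ≈ -0.00015785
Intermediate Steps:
O(V, h) = -6*V - 6*h (O(V, h) = -6*(V + h) = -6*V - 6*h)
j(U, y) = U + y + U*y
1/(-7569 + j(O(K, 7), 94)) = 1/(-7569 + ((-6*(-9) - 6*7) + 94 + (-6*(-9) - 6*7)*94)) = 1/(-7569 + ((54 - 42) + 94 + (54 - 42)*94)) = 1/(-7569 + (12 + 94 + 12*94)) = 1/(-7569 + (12 + 94 + 1128)) = 1/(-7569 + 1234) = 1/(-6335) = -1/6335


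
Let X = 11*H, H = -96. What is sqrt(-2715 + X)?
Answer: 3*I*sqrt(419) ≈ 61.408*I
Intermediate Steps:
X = -1056 (X = 11*(-96) = -1056)
sqrt(-2715 + X) = sqrt(-2715 - 1056) = sqrt(-3771) = 3*I*sqrt(419)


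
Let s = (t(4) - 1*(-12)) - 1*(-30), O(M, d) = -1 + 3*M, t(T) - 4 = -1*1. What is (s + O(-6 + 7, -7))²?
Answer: 2209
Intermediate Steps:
t(T) = 3 (t(T) = 4 - 1*1 = 4 - 1 = 3)
s = 45 (s = (3 - 1*(-12)) - 1*(-30) = (3 + 12) + 30 = 15 + 30 = 45)
(s + O(-6 + 7, -7))² = (45 + (-1 + 3*(-6 + 7)))² = (45 + (-1 + 3*1))² = (45 + (-1 + 3))² = (45 + 2)² = 47² = 2209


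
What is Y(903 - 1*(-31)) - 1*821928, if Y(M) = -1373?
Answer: -823301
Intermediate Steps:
Y(903 - 1*(-31)) - 1*821928 = -1373 - 1*821928 = -1373 - 821928 = -823301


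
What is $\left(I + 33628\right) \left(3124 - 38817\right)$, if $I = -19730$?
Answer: $-496061314$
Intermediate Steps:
$\left(I + 33628\right) \left(3124 - 38817\right) = \left(-19730 + 33628\right) \left(3124 - 38817\right) = 13898 \left(-35693\right) = -496061314$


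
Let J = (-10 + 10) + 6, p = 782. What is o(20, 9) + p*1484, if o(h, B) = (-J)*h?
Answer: 1160368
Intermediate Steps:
J = 6 (J = 0 + 6 = 6)
o(h, B) = -6*h (o(h, B) = (-1*6)*h = -6*h)
o(20, 9) + p*1484 = -6*20 + 782*1484 = -120 + 1160488 = 1160368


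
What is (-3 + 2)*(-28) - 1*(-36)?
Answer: 64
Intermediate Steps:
(-3 + 2)*(-28) - 1*(-36) = -1*(-28) + 36 = 28 + 36 = 64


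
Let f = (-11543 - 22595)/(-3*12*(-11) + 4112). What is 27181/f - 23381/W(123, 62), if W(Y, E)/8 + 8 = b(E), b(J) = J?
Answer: -26865991057/7373808 ≈ -3643.4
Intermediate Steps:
W(Y, E) = -64 + 8*E
f = -17069/2254 (f = -34138/(-36*(-11) + 4112) = -34138/(396 + 4112) = -34138/4508 = -34138*1/4508 = -17069/2254 ≈ -7.5728)
27181/f - 23381/W(123, 62) = 27181/(-17069/2254) - 23381/(-64 + 8*62) = 27181*(-2254/17069) - 23381/(-64 + 496) = -61265974/17069 - 23381/432 = -26865991057/7373808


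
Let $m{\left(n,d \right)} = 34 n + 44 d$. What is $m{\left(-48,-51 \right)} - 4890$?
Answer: $-8766$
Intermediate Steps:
$m{\left(-48,-51 \right)} - 4890 = \left(34 \left(-48\right) + 44 \left(-51\right)\right) - 4890 = \left(-1632 - 2244\right) - 4890 = -3876 - 4890 = -8766$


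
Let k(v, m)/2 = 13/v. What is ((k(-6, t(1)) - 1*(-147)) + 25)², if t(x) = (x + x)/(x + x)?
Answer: 253009/9 ≈ 28112.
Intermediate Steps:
t(x) = 1 (t(x) = (2*x)/((2*x)) = (2*x)*(1/(2*x)) = 1)
k(v, m) = 26/v (k(v, m) = 2*(13/v) = 26/v)
((k(-6, t(1)) - 1*(-147)) + 25)² = ((26/(-6) - 1*(-147)) + 25)² = ((26*(-⅙) + 147) + 25)² = ((-13/3 + 147) + 25)² = (428/3 + 25)² = (503/3)² = 253009/9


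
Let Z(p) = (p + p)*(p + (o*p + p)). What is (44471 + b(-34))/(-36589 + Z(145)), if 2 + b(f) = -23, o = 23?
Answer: 626/14291 ≈ 0.043804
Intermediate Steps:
b(f) = -25 (b(f) = -2 - 23 = -25)
Z(p) = 50*p**2 (Z(p) = (p + p)*(p + (23*p + p)) = (2*p)*(p + 24*p) = (2*p)*(25*p) = 50*p**2)
(44471 + b(-34))/(-36589 + Z(145)) = (44471 - 25)/(-36589 + 50*145**2) = 44446/(-36589 + 50*21025) = 44446/(-36589 + 1051250) = 44446/1014661 = 44446*(1/1014661) = 626/14291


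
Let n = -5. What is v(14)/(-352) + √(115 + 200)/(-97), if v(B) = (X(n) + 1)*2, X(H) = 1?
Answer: -1/88 - 3*√35/97 ≈ -0.19434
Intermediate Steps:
v(B) = 4 (v(B) = (1 + 1)*2 = 2*2 = 4)
v(14)/(-352) + √(115 + 200)/(-97) = 4/(-352) + √(115 + 200)/(-97) = 4*(-1/352) + √315*(-1/97) = -1/88 + (3*√35)*(-1/97) = -1/88 - 3*√35/97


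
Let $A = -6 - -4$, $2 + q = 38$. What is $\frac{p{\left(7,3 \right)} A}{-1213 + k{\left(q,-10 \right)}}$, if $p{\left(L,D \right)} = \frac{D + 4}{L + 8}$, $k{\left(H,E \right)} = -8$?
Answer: $\frac{14}{18315} \approx 0.0007644$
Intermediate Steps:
$q = 36$ ($q = -2 + 38 = 36$)
$p{\left(L,D \right)} = \frac{4 + D}{8 + L}$
$A = -2$ ($A = -6 + 4 = -2$)
$\frac{p{\left(7,3 \right)} A}{-1213 + k{\left(q,-10 \right)}} = \frac{\frac{4 + 3}{8 + 7} \left(-2\right)}{-1213 - 8} = \frac{\frac{1}{15} \cdot 7 \left(-2\right)}{-1221} = \frac{1}{15} \cdot 7 \left(-2\right) \left(- \frac{1}{1221}\right) = \frac{7}{15} \left(-2\right) \left(- \frac{1}{1221}\right) = \left(- \frac{14}{15}\right) \left(- \frac{1}{1221}\right) = \frac{14}{18315}$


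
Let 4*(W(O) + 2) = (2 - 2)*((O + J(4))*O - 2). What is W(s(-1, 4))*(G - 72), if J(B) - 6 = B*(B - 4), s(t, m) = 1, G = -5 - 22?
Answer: 198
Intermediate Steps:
G = -27
J(B) = 6 + B*(-4 + B) (J(B) = 6 + B*(B - 4) = 6 + B*(-4 + B))
W(O) = -2 (W(O) = -2 + ((2 - 2)*((O + (6 + 4² - 4*4))*O - 2))/4 = -2 + (0*((O + (6 + 16 - 16))*O - 2))/4 = -2 + (0*((O + 6)*O - 2))/4 = -2 + (0*((6 + O)*O - 2))/4 = -2 + (0*(O*(6 + O) - 2))/4 = -2 + (0*(-2 + O*(6 + O)))/4 = -2 + (¼)*0 = -2 + 0 = -2)
W(s(-1, 4))*(G - 72) = -2*(-27 - 72) = -2*(-99) = 198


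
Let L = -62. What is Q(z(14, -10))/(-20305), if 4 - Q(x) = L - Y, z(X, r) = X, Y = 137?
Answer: -203/20305 ≈ -0.0099975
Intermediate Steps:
Q(x) = 203 (Q(x) = 4 - (-62 - 1*137) = 4 - (-62 - 137) = 4 - 1*(-199) = 4 + 199 = 203)
Q(z(14, -10))/(-20305) = 203/(-20305) = 203*(-1/20305) = -203/20305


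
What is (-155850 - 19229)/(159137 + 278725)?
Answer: -175079/437862 ≈ -0.39985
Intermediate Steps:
(-155850 - 19229)/(159137 + 278725) = -175079/437862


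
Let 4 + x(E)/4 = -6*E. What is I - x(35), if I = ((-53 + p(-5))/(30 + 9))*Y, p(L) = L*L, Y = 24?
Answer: 10904/13 ≈ 838.77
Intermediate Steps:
p(L) = L**2
x(E) = -16 - 24*E (x(E) = -16 + 4*(-6*E) = -16 - 24*E)
I = -224/13 (I = ((-53 + (-5)**2)/(30 + 9))*24 = ((-53 + 25)/39)*24 = -28*1/39*24 = -28/39*24 = -224/13 ≈ -17.231)
I - x(35) = -224/13 - (-16 - 24*35) = -224/13 - (-16 - 840) = -224/13 - 1*(-856) = -224/13 + 856 = 10904/13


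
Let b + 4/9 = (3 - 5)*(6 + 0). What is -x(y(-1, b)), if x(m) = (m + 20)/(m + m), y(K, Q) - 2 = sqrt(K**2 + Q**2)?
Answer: -9061/24602 - 450*sqrt(505)/12301 ≈ -1.1904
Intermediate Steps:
b = -112/9 (b = -4/9 + (3 - 5)*(6 + 0) = -4/9 - 2*6 = -4/9 - 12 = -112/9 ≈ -12.444)
y(K, Q) = 2 + sqrt(K**2 + Q**2)
x(m) = (20 + m)/(2*m) (x(m) = (20 + m)/((2*m)) = (20 + m)*(1/(2*m)) = (20 + m)/(2*m))
-x(y(-1, b)) = -(20 + (2 + sqrt((-1)**2 + (-112/9)**2)))/(2*(2 + sqrt((-1)**2 + (-112/9)**2))) = -(20 + (2 + sqrt(1 + 12544/81)))/(2*(2 + sqrt(1 + 12544/81))) = -(20 + (2 + sqrt(12625/81)))/(2*(2 + sqrt(12625/81))) = -(20 + (2 + 5*sqrt(505)/9))/(2*(2 + 5*sqrt(505)/9)) = -(22 + 5*sqrt(505)/9)/(2*(2 + 5*sqrt(505)/9))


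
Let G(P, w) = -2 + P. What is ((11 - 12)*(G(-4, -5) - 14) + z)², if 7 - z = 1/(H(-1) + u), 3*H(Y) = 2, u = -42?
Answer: 11229201/15376 ≈ 730.31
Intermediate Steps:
H(Y) = ⅔ (H(Y) = (⅓)*2 = ⅔)
z = 871/124 (z = 7 - 1/(⅔ - 42) = 7 - 1/(-124/3) = 7 - 1*(-3/124) = 7 + 3/124 = 871/124 ≈ 7.0242)
((11 - 12)*(G(-4, -5) - 14) + z)² = ((11 - 12)*((-2 - 4) - 14) + 871/124)² = (-(-6 - 14) + 871/124)² = (-1*(-20) + 871/124)² = (20 + 871/124)² = (3351/124)² = 11229201/15376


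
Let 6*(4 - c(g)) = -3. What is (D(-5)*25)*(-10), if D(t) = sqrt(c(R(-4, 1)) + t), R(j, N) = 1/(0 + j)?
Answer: -125*I*sqrt(2) ≈ -176.78*I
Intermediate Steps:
R(j, N) = 1/j
c(g) = 9/2 (c(g) = 4 - 1/6*(-3) = 4 + 1/2 = 9/2)
D(t) = sqrt(9/2 + t)
(D(-5)*25)*(-10) = ((sqrt(18 + 4*(-5))/2)*25)*(-10) = ((sqrt(18 - 20)/2)*25)*(-10) = ((sqrt(-2)/2)*25)*(-10) = (((I*sqrt(2))/2)*25)*(-10) = ((I*sqrt(2)/2)*25)*(-10) = (25*I*sqrt(2)/2)*(-10) = -125*I*sqrt(2)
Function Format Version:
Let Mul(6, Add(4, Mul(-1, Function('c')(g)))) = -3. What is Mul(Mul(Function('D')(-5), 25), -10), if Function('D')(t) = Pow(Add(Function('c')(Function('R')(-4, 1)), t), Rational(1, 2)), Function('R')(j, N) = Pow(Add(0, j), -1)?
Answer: Mul(-125, I, Pow(2, Rational(1, 2))) ≈ Mul(-176.78, I)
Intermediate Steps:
Function('R')(j, N) = Pow(j, -1)
Function('c')(g) = Rational(9, 2) (Function('c')(g) = Add(4, Mul(Rational(-1, 6), -3)) = Add(4, Rational(1, 2)) = Rational(9, 2))
Function('D')(t) = Pow(Add(Rational(9, 2), t), Rational(1, 2))
Mul(Mul(Function('D')(-5), 25), -10) = Mul(Mul(Mul(Rational(1, 2), Pow(Add(18, Mul(4, -5)), Rational(1, 2))), 25), -10) = Mul(Mul(Mul(Rational(1, 2), Pow(Add(18, -20), Rational(1, 2))), 25), -10) = Mul(Mul(Mul(Rational(1, 2), Pow(-2, Rational(1, 2))), 25), -10) = Mul(Mul(Mul(Rational(1, 2), Mul(I, Pow(2, Rational(1, 2)))), 25), -10) = Mul(Mul(Mul(Rational(1, 2), I, Pow(2, Rational(1, 2))), 25), -10) = Mul(Mul(Rational(25, 2), I, Pow(2, Rational(1, 2))), -10) = Mul(-125, I, Pow(2, Rational(1, 2)))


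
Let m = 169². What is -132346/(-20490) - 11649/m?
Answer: 1770623048/292607445 ≈ 6.0512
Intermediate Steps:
m = 28561
-132346/(-20490) - 11649/m = -132346/(-20490) - 11649/28561 = -132346*(-1/20490) - 11649*1/28561 = 66173/10245 - 11649/28561 = 1770623048/292607445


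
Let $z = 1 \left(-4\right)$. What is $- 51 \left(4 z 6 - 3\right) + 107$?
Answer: $5156$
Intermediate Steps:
$z = -4$
$- 51 \left(4 z 6 - 3\right) + 107 = - 51 \left(4 \left(-4\right) 6 - 3\right) + 107 = - 51 \left(\left(-16\right) 6 - 3\right) + 107 = - 51 \left(-96 - 3\right) + 107 = \left(-51\right) \left(-99\right) + 107 = 5049 + 107 = 5156$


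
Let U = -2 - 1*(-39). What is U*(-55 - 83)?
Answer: -5106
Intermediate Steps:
U = 37 (U = -2 + 39 = 37)
U*(-55 - 83) = 37*(-55 - 83) = 37*(-138) = -5106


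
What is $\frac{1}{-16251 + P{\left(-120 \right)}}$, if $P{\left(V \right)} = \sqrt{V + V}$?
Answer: $- \frac{5417}{88031747} - \frac{4 i \sqrt{15}}{264095241} \approx -6.1535 \cdot 10^{-5} - 5.866 \cdot 10^{-8} i$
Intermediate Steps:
$P{\left(V \right)} = \sqrt{2} \sqrt{V}$ ($P{\left(V \right)} = \sqrt{2 V} = \sqrt{2} \sqrt{V}$)
$\frac{1}{-16251 + P{\left(-120 \right)}} = \frac{1}{-16251 + \sqrt{2} \sqrt{-120}} = \frac{1}{-16251 + \sqrt{2} \cdot 2 i \sqrt{30}} = \frac{1}{-16251 + 4 i \sqrt{15}}$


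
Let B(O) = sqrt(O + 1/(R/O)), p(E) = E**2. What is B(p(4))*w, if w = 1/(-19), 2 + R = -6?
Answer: -sqrt(14)/19 ≈ -0.19693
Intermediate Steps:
R = -8 (R = -2 - 6 = -8)
B(O) = sqrt(14)*sqrt(O)/4 (B(O) = sqrt(O + 1/(-8/O)) = sqrt(O - O/8) = sqrt(7*O/8) = sqrt(14)*sqrt(O)/4)
w = -1/19 ≈ -0.052632
B(p(4))*w = (sqrt(14)*sqrt(4**2)/4)*(-1/19) = (sqrt(14)*sqrt(16)/4)*(-1/19) = ((1/4)*sqrt(14)*4)*(-1/19) = sqrt(14)*(-1/19) = -sqrt(14)/19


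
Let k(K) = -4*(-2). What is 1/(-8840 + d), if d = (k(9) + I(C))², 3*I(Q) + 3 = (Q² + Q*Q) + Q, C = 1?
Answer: -1/8776 ≈ -0.00011395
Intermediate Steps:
k(K) = 8
I(Q) = -1 + Q/3 + 2*Q²/3 (I(Q) = -1 + ((Q² + Q*Q) + Q)/3 = -1 + ((Q² + Q²) + Q)/3 = -1 + (2*Q² + Q)/3 = -1 + (Q + 2*Q²)/3 = -1 + (Q/3 + 2*Q²/3) = -1 + Q/3 + 2*Q²/3)
d = 64 (d = (8 + (-1 + (⅓)*1 + (⅔)*1²))² = (8 + (-1 + ⅓ + (⅔)*1))² = (8 + (-1 + ⅓ + ⅔))² = (8 + 0)² = 8² = 64)
1/(-8840 + d) = 1/(-8840 + 64) = 1/(-8776) = -1/8776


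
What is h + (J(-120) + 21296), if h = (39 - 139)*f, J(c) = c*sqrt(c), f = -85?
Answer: 29796 - 240*I*sqrt(30) ≈ 29796.0 - 1314.5*I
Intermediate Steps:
J(c) = c**(3/2)
h = 8500 (h = (39 - 139)*(-85) = -100*(-85) = 8500)
h + (J(-120) + 21296) = 8500 + ((-120)**(3/2) + 21296) = 8500 + (-240*I*sqrt(30) + 21296) = 8500 + (21296 - 240*I*sqrt(30)) = 29796 - 240*I*sqrt(30)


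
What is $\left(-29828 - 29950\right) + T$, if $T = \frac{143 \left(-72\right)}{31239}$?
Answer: $- \frac{15960814}{267} \approx -59778.0$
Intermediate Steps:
$T = - \frac{88}{267}$ ($T = \left(-10296\right) \frac{1}{31239} = - \frac{88}{267} \approx -0.32959$)
$\left(-29828 - 29950\right) + T = \left(-29828 - 29950\right) - \frac{88}{267} = -59778 - \frac{88}{267} = - \frac{15960814}{267}$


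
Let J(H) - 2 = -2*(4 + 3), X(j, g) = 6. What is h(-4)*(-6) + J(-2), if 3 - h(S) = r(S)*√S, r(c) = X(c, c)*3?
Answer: -30 + 216*I ≈ -30.0 + 216.0*I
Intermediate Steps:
r(c) = 18 (r(c) = 6*3 = 18)
J(H) = -12 (J(H) = 2 - 2*(4 + 3) = 2 - 2*7 = 2 - 14 = -12)
h(S) = 3 - 18*√S
h(-4)*(-6) + J(-2) = (3 - 36*I)*(-6) - 12 = (-18 + 216*I) - 12 = -30 + 216*I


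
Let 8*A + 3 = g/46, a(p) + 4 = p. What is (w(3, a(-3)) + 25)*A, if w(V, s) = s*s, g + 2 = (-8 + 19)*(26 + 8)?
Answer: 4329/92 ≈ 47.054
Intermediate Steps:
a(p) = -4 + p
g = 372 (g = -2 + (-8 + 19)*(26 + 8) = -2 + 11*34 = -2 + 374 = 372)
w(V, s) = s²
A = 117/184 (A = -3/8 + (372/46)/8 = -3/8 + (372*(1/46))/8 = -3/8 + (⅛)*(186/23) = -3/8 + 93/92 = 117/184 ≈ 0.63587)
(w(3, a(-3)) + 25)*A = ((-4 - 3)² + 25)*(117/184) = ((-7)² + 25)*(117/184) = (49 + 25)*(117/184) = 74*(117/184) = 4329/92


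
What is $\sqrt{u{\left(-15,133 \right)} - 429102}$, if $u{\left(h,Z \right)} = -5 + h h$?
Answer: $i \sqrt{428882} \approx 654.89 i$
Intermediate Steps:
$u{\left(h,Z \right)} = -5 + h^{2}$
$\sqrt{u{\left(-15,133 \right)} - 429102} = \sqrt{\left(-5 + \left(-15\right)^{2}\right) - 429102} = \sqrt{\left(-5 + 225\right) - 429102} = \sqrt{220 - 429102} = \sqrt{-428882} = i \sqrt{428882}$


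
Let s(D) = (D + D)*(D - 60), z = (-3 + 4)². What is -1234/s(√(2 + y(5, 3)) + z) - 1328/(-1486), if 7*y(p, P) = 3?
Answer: -277271683/45230125 + 125251*√119/121750 ≈ 5.0922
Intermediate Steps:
z = 1 (z = 1² = 1)
y(p, P) = 3/7 (y(p, P) = (⅐)*3 = 3/7)
s(D) = 2*D*(-60 + D) (s(D) = (2*D)*(-60 + D) = 2*D*(-60 + D))
-1234/s(√(2 + y(5, 3)) + z) - 1328/(-1486) = -1234*1/(2*(-60 + (√(2 + 3/7) + 1))*(√(2 + 3/7) + 1)) - 1328/(-1486) = -1234*1/(2*(-60 + (√(17/7) + 1))*(√(17/7) + 1)) - 1328*(-1/1486) = -1234*1/(2*(-60 + (√119/7 + 1))*(√119/7 + 1)) + 664/743 = -1234*1/(2*(1 + √119/7)*(-60 + (1 + √119/7))) + 664/743 = -1234*1/(2*(1 + √119/7)*(-59 + √119/7)) + 664/743 = -617/((1 + √119/7)*(-59 + √119/7)) + 664/743 = 664/743 - 617/((1 + √119/7)*(-59 + √119/7))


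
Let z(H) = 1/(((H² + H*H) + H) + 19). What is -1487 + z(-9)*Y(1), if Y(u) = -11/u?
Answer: -255775/172 ≈ -1487.1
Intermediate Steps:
z(H) = 1/(19 + H + 2*H²) (z(H) = 1/(((H² + H²) + H) + 19) = 1/((2*H² + H) + 19) = 1/((H + 2*H²) + 19) = 1/(19 + H + 2*H²))
-1487 + z(-9)*Y(1) = -1487 + (-11/1)/(19 - 9 + 2*(-9)²) = -1487 + (-11*1)/(19 - 9 + 2*81) = -1487 - 11/(19 - 9 + 162) = -1487 - 11/172 = -255775/172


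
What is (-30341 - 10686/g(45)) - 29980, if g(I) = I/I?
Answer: -71007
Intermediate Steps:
g(I) = 1
(-30341 - 10686/g(45)) - 29980 = (-30341 - 10686/1) - 29980 = (-30341 - 10686*1) - 29980 = (-30341 - 10686) - 29980 = -41027 - 29980 = -71007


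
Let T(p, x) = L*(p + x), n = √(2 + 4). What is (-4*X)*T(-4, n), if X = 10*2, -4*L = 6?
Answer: -480 + 120*√6 ≈ -186.06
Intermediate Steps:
L = -3/2 (L = -¼*6 = -3/2 ≈ -1.5000)
n = √6 ≈ 2.4495
X = 20
T(p, x) = -3*p/2 - 3*x/2 (T(p, x) = -3*(p + x)/2 = -3*p/2 - 3*x/2)
(-4*X)*T(-4, n) = (-4*20)*(-3/2*(-4) - 3*√6/2) = -80*(6 - 3*√6/2) = -480 + 120*√6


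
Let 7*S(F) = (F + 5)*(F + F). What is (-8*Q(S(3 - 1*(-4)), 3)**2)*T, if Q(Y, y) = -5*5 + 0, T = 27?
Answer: -135000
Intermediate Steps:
S(F) = 2*F*(5 + F)/7 (S(F) = ((F + 5)*(F + F))/7 = ((5 + F)*(2*F))/7 = (2*F*(5 + F))/7 = 2*F*(5 + F)/7)
Q(Y, y) = -25 (Q(Y, y) = -25 + 0 = -25)
(-8*Q(S(3 - 1*(-4)), 3)**2)*T = -8*(-25)**2*27 = -8*625*27 = -5000*27 = -135000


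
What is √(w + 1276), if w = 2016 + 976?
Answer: 2*√1067 ≈ 65.330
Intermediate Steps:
w = 2992
√(w + 1276) = √(2992 + 1276) = √4268 = 2*√1067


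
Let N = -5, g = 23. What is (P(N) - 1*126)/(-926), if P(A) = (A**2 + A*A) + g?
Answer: 53/926 ≈ 0.057235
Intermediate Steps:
P(A) = 23 + 2*A**2 (P(A) = (A**2 + A*A) + 23 = (A**2 + A**2) + 23 = 2*A**2 + 23 = 23 + 2*A**2)
(P(N) - 1*126)/(-926) = ((23 + 2*(-5)**2) - 1*126)/(-926) = ((23 + 2*25) - 126)*(-1/926) = ((23 + 50) - 126)*(-1/926) = (73 - 126)*(-1/926) = -53*(-1/926) = 53/926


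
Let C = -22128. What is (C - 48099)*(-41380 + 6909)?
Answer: 2420794917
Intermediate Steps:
(C - 48099)*(-41380 + 6909) = (-22128 - 48099)*(-41380 + 6909) = -70227*(-34471) = 2420794917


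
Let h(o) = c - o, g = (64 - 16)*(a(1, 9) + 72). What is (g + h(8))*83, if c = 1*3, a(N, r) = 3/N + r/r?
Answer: 302369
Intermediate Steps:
a(N, r) = 1 + 3/N (a(N, r) = 3/N + 1 = 1 + 3/N)
c = 3
g = 3648 (g = (64 - 16)*((3 + 1)/1 + 72) = 48*(1*4 + 72) = 48*(4 + 72) = 48*76 = 3648)
h(o) = 3 - o
(g + h(8))*83 = (3648 + (3 - 1*8))*83 = (3648 + (3 - 8))*83 = (3648 - 5)*83 = 3643*83 = 302369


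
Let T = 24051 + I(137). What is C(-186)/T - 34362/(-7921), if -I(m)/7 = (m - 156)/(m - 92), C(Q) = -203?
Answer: 37122032601/8573912188 ≈ 4.3297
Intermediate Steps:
I(m) = -7*(-156 + m)/(-92 + m) (I(m) = -7*(m - 156)/(m - 92) = -7*(-156 + m)/(-92 + m))
T = 1082428/45 (T = 24051 + 7*(156 - 1*137)/(-92 + 137) = 24051 + 7*(156 - 137)/45 = 24051 + 7*(1/45)*19 = 24051 + 133/45 = 1082428/45 ≈ 24054.)
C(-186)/T - 34362/(-7921) = -203/1082428/45 - 34362/(-7921) = -203*45/1082428 - 34362*(-1/7921) = -9135/1082428 + 34362/7921 = 37122032601/8573912188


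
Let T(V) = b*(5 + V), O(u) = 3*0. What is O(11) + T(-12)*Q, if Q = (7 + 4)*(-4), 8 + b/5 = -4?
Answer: -18480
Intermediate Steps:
b = -60 (b = -40 + 5*(-4) = -40 - 20 = -60)
O(u) = 0
Q = -44 (Q = 11*(-4) = -44)
T(V) = -300 - 60*V (T(V) = -60*(5 + V) = -300 - 60*V)
O(11) + T(-12)*Q = 0 + (-300 - 60*(-12))*(-44) = 0 + (-300 + 720)*(-44) = 0 + 420*(-44) = 0 - 18480 = -18480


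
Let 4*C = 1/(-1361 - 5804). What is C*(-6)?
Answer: 3/14330 ≈ 0.00020935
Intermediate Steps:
C = -1/28660 (C = 1/(4*(-1361 - 5804)) = (1/4)/(-7165) = (1/4)*(-1/7165) = -1/28660 ≈ -3.4892e-5)
C*(-6) = -1/28660*(-6) = 3/14330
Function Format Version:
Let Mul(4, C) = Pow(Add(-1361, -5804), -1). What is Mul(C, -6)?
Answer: Rational(3, 14330) ≈ 0.00020935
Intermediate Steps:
C = Rational(-1, 28660) (C = Mul(Rational(1, 4), Pow(Add(-1361, -5804), -1)) = Mul(Rational(1, 4), Pow(-7165, -1)) = Mul(Rational(1, 4), Rational(-1, 7165)) = Rational(-1, 28660) ≈ -3.4892e-5)
Mul(C, -6) = Mul(Rational(-1, 28660), -6) = Rational(3, 14330)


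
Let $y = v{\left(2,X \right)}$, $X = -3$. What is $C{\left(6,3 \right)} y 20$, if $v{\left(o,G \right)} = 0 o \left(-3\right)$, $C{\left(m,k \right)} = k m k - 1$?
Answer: $0$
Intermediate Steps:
$C{\left(m,k \right)} = -1 + m k^{2}$ ($C{\left(m,k \right)} = m k^{2} - 1 = -1 + m k^{2}$)
$v{\left(o,G \right)} = 0$ ($v{\left(o,G \right)} = 0 \left(-3\right) = 0$)
$y = 0$
$C{\left(6,3 \right)} y 20 = \left(-1 + 6 \cdot 3^{2}\right) 0 \cdot 20 = \left(-1 + 6 \cdot 9\right) 0 \cdot 20 = \left(-1 + 54\right) 0 \cdot 20 = 53 \cdot 0 \cdot 20 = 0 \cdot 20 = 0$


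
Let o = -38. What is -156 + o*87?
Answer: -3462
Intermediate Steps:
-156 + o*87 = -156 - 38*87 = -156 - 3306 = -3462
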